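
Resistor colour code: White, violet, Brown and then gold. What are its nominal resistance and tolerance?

970 Ω ±5%

White → 9 (first significant figure)
Violet → 7 (second significant figure)
Brown → ×10 multiplier
Gold → ±5% tolerance
97 × 10 = 970 Ω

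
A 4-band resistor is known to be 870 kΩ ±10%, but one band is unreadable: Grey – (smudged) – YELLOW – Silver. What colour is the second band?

870000 Ω = 87 × 10^4.
The second band gives digit 7 of the significand, and 7 is violet.

violet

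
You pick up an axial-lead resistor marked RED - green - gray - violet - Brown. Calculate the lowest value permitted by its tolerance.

2554200000 Ω

Red → 2 (first significant figure)
Green → 5 (second significant figure)
Grey → 8 (third significant figure)
Violet → ×10^7 multiplier
Brown → ±1% tolerance
258 × 10000000 = 2580000000 Ω
Lowest = 2580000000 × (1 − 1/100) = 2554200000 Ω.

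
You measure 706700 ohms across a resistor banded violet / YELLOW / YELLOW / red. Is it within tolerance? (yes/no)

Violet → 7 (first significant figure)
Yellow → 4 (second significant figure)
Yellow → ×10^4 multiplier
Red → ±2% tolerance
74 × 10000 = 740000 Ω
Allowed range: 725200 Ω to 754800 Ω.
706700 ohms lies outside that range.

no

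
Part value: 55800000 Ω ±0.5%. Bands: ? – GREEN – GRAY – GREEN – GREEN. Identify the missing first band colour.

55800000 Ω = 558 × 10^5.
The first band gives digit 5 of the significand, and 5 is green.

green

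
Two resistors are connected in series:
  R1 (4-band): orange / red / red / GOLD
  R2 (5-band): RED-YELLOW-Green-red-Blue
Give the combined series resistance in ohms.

R1: orange, red → 32; red ×10^2 → 3200 Ω.
R2: red, yellow, green → 245; red ×10^2 → 24500 Ω.
Series: 3200 + 24500 = 27700 Ω.

27700 Ω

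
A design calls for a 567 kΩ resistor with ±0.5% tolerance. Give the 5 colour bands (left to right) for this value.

green, blue, violet, orange, green

567000 Ω = 567 × 10^3.
5 → green
6 → blue
7 → violet
Multiplier 10^3 → orange.
±0.5% tolerance → green.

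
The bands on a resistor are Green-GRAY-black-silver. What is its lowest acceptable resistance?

52.2 Ω

Green → 5 (first significant figure)
Grey → 8 (second significant figure)
Black → ×1 multiplier
Silver → ±10% tolerance
58 × 1 = 58 Ω
Lowest = 58 × (1 − 10/100) = 52.2 Ω.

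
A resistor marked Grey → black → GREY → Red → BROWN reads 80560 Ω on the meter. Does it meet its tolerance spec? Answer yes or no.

yes

Grey → 8 (first significant figure)
Black → 0 (second significant figure)
Grey → 8 (third significant figure)
Red → ×10^2 multiplier
Brown → ±1% tolerance
808 × 100 = 80800 Ω
Allowed range: 79992 Ω to 81608 Ω.
80560 Ω lies inside that range.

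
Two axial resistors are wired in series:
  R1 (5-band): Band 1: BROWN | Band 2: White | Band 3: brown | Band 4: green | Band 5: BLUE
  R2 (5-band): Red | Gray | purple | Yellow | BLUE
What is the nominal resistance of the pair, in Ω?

21970000 Ω

R1: brown, white, brown → 191; green ×10^5 → 19100000 Ω.
R2: red, grey, violet → 287; yellow ×10^4 → 2870000 Ω.
Series: 19100000 + 2870000 = 21970000 Ω.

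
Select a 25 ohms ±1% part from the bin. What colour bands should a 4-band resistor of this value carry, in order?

25 Ω = 25 × 10^0.
2 → red
5 → green
Multiplier 10^0 → black.
±1% tolerance → brown.

red, green, black, brown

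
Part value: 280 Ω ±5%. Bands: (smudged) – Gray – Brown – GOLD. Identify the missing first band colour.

280 Ω = 28 × 10^1.
The first band gives digit 2 of the significand, and 2 is red.

red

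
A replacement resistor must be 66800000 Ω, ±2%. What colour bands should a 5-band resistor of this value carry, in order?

66800000 Ω = 668 × 10^5.
6 → blue
6 → blue
8 → grey
Multiplier 10^5 → green.
±2% tolerance → red.

blue, blue, grey, green, red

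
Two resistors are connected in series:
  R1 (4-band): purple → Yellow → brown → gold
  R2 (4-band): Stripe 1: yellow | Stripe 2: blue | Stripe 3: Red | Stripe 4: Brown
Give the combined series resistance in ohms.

5340 Ω

R1: violet, yellow → 74; brown ×10 → 740 Ω.
R2: yellow, blue → 46; red ×10^2 → 4600 Ω.
Series: 740 + 4600 = 5340 Ω.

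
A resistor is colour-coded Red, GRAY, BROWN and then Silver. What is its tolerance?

The last band, silver, is the tolerance band.
Silver corresponds to ±10%.

±10%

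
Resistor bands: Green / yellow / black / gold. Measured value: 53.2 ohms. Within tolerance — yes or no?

Green → 5 (first significant figure)
Yellow → 4 (second significant figure)
Black → ×1 multiplier
Gold → ±5% tolerance
54 × 1 = 54 Ω
Allowed range: 51.3 Ω to 56.7 Ω.
53.2 ohms lies inside that range.

yes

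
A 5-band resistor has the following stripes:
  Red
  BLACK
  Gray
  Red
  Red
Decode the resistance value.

Red → 2 (first significant figure)
Black → 0 (second significant figure)
Grey → 8 (third significant figure)
Red → ×10^2 multiplier
208 × 100 = 20800 Ω

20800 Ω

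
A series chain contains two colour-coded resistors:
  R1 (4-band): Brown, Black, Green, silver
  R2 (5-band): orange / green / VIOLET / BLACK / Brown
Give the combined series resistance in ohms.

R1: brown, black → 10; green ×10^5 → 1000000 Ω.
R2: orange, green, violet → 357; black ×1 → 357 Ω.
Series: 1000000 + 357 = 1000357 Ω.

1000357 Ω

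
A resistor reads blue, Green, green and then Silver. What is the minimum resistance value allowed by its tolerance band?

5850000 Ω

Blue → 6 (first significant figure)
Green → 5 (second significant figure)
Green → ×10^5 multiplier
Silver → ±10% tolerance
65 × 100000 = 6500000 Ω
Minimum = 6500000 × (1 − 10/100) = 5850000 Ω.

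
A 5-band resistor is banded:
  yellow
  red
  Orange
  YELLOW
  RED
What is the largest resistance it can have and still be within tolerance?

4314600 Ω

Yellow → 4 (first significant figure)
Red → 2 (second significant figure)
Orange → 3 (third significant figure)
Yellow → ×10^4 multiplier
Red → ±2% tolerance
423 × 10000 = 4230000 Ω
Largest = 4230000 × (1 + 2/100) = 4314600 Ω.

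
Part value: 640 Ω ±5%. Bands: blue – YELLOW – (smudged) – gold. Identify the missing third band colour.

640 Ω = 64 × 10^1.
The third band is the multiplier, 10^1, which is brown.

brown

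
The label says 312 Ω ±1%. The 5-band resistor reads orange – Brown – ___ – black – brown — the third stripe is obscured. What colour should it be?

312 Ω = 312 × 10^0.
The third band gives digit 2 of the significand, and 2 is red.

red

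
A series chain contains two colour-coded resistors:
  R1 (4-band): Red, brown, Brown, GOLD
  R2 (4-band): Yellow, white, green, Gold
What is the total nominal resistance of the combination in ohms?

R1: red, brown → 21; brown ×10 → 210 Ω.
R2: yellow, white → 49; green ×10^5 → 4900000 Ω.
Series: 210 + 4900000 = 4900210 Ω.

4900210 Ω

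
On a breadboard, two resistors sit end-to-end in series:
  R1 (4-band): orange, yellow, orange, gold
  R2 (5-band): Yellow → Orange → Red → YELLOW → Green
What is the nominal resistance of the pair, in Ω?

R1: orange, yellow → 34; orange ×10^3 → 34000 Ω.
R2: yellow, orange, red → 432; yellow ×10^4 → 4320000 Ω.
Series: 34000 + 4320000 = 4354000 Ω.

4354000 Ω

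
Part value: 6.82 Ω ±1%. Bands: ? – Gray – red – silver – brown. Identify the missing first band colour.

blue

6.82 Ω = 682 × 10^-2.
The first band gives digit 6 of the significand, and 6 is blue.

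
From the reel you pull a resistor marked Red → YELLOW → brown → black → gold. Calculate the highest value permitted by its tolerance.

Red → 2 (first significant figure)
Yellow → 4 (second significant figure)
Brown → 1 (third significant figure)
Black → ×1 multiplier
Gold → ±5% tolerance
241 × 1 = 241 Ω
Highest = 241 × (1 + 5/100) = 253.05 Ω.

253.05 Ω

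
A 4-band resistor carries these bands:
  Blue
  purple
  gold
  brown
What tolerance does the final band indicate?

The last band, brown, is the tolerance band.
Brown corresponds to ±1%.

±1%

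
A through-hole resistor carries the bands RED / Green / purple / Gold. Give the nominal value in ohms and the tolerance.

Red → 2 (first significant figure)
Green → 5 (second significant figure)
Violet → ×10^7 multiplier
Gold → ±5% tolerance
25 × 10000000 = 250000000 Ω

250000000 Ω ±5%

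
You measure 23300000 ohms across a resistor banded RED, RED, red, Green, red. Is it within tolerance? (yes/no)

no

Red → 2 (first significant figure)
Red → 2 (second significant figure)
Red → 2 (third significant figure)
Green → ×10^5 multiplier
Red → ±2% tolerance
222 × 100000 = 22200000 Ω
Allowed range: 21756000 Ω to 22644000 Ω.
23300000 ohms lies outside that range.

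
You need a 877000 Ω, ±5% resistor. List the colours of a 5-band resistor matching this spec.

877000 Ω = 877 × 10^3.
8 → grey
7 → violet
7 → violet
Multiplier 10^3 → orange.
±5% tolerance → gold.

grey, violet, violet, orange, gold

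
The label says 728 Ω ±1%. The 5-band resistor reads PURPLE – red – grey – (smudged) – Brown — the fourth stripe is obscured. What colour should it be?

728 Ω = 728 × 10^0.
The fourth band is the multiplier, 10^0, which is black.

black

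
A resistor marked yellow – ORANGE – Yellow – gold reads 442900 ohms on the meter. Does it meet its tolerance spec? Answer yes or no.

yes

Yellow → 4 (first significant figure)
Orange → 3 (second significant figure)
Yellow → ×10^4 multiplier
Gold → ±5% tolerance
43 × 10000 = 430000 Ω
Allowed range: 408500 Ω to 451500 Ω.
442900 ohms lies inside that range.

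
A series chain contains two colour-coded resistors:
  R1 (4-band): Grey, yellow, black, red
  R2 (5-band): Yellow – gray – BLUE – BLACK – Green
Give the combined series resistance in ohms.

R1: grey, yellow → 84; black ×1 → 84 Ω.
R2: yellow, grey, blue → 486; black ×1 → 486 Ω.
Series: 84 + 486 = 570 Ω.

570 Ω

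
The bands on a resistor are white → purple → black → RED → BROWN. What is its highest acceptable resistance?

97970 Ω

White → 9 (first significant figure)
Violet → 7 (second significant figure)
Black → 0 (third significant figure)
Red → ×10^2 multiplier
Brown → ±1% tolerance
970 × 100 = 97000 Ω
Highest = 97000 × (1 + 1/100) = 97970 Ω.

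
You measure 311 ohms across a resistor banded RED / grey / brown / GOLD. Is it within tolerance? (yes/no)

no

Red → 2 (first significant figure)
Grey → 8 (second significant figure)
Brown → ×10 multiplier
Gold → ±5% tolerance
28 × 10 = 280 Ω
Allowed range: 266 Ω to 294 Ω.
311 ohms lies outside that range.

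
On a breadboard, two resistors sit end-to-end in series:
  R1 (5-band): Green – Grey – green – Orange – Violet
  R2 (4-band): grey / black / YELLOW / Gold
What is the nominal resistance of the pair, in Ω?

1385000 Ω

R1: green, grey, green → 585; orange ×10^3 → 585000 Ω.
R2: grey, black → 80; yellow ×10^4 → 800000 Ω.
Series: 585000 + 800000 = 1385000 Ω.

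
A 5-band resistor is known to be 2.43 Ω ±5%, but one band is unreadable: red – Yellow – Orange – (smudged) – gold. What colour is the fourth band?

2.43 Ω = 243 × 10^-2.
The fourth band is the multiplier, 10^-2, which is silver.

silver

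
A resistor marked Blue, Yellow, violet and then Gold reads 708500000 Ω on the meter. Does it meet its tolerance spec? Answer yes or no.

Blue → 6 (first significant figure)
Yellow → 4 (second significant figure)
Violet → ×10^7 multiplier
Gold → ±5% tolerance
64 × 10000000 = 640000000 Ω
Allowed range: 608000000 Ω to 672000000 Ω.
708500000 Ω lies outside that range.

no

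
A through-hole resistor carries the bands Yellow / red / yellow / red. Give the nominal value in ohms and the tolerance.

420000 Ω ±2%

Yellow → 4 (first significant figure)
Red → 2 (second significant figure)
Yellow → ×10^4 multiplier
Red → ±2% tolerance
42 × 10000 = 420000 Ω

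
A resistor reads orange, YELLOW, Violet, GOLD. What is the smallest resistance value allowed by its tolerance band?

Orange → 3 (first significant figure)
Yellow → 4 (second significant figure)
Violet → ×10^7 multiplier
Gold → ±5% tolerance
34 × 10000000 = 340000000 Ω
Smallest = 340000000 × (1 − 5/100) = 323000000 Ω.

323000000 Ω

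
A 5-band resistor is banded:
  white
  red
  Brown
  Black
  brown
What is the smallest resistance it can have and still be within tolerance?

White → 9 (first significant figure)
Red → 2 (second significant figure)
Brown → 1 (third significant figure)
Black → ×1 multiplier
Brown → ±1% tolerance
921 × 1 = 921 Ω
Smallest = 921 × (1 − 1/100) = 911.79 Ω.

911.79 Ω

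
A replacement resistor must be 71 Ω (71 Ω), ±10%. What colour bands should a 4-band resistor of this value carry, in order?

violet, brown, black, silver

71 Ω = 71 × 10^0.
7 → violet
1 → brown
Multiplier 10^0 → black.
±10% tolerance → silver.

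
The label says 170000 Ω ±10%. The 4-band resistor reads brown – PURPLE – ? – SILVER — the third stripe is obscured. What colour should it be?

yellow

170000 Ω = 17 × 10^4.
The third band is the multiplier, 10^4, which is yellow.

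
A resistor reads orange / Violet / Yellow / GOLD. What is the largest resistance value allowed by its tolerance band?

Orange → 3 (first significant figure)
Violet → 7 (second significant figure)
Yellow → ×10^4 multiplier
Gold → ±5% tolerance
37 × 10000 = 370000 Ω
Largest = 370000 × (1 + 5/100) = 388500 Ω.

388500 Ω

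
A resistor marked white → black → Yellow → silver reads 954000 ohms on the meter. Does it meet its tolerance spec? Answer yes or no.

yes

White → 9 (first significant figure)
Black → 0 (second significant figure)
Yellow → ×10^4 multiplier
Silver → ±10% tolerance
90 × 10000 = 900000 Ω
Allowed range: 810000 Ω to 990000 Ω.
954000 ohms lies inside that range.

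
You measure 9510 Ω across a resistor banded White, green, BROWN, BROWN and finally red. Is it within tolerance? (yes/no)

White → 9 (first significant figure)
Green → 5 (second significant figure)
Brown → 1 (third significant figure)
Brown → ×10 multiplier
Red → ±2% tolerance
951 × 10 = 9510 Ω
Allowed range: 9319.8 Ω to 9700.2 Ω.
9510 Ω lies inside that range.

yes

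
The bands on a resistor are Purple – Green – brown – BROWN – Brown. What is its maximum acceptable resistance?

Violet → 7 (first significant figure)
Green → 5 (second significant figure)
Brown → 1 (third significant figure)
Brown → ×10 multiplier
Brown → ±1% tolerance
751 × 10 = 7510 Ω
Maximum = 7510 × (1 + 1/100) = 7585.1 Ω.

7585.1 Ω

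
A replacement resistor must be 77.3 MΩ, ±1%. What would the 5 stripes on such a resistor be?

violet, violet, orange, green, brown

77300000 Ω = 773 × 10^5.
7 → violet
7 → violet
3 → orange
Multiplier 10^5 → green.
±1% tolerance → brown.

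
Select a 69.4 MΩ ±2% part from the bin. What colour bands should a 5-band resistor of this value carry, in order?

blue, white, yellow, green, red

69400000 Ω = 694 × 10^5.
6 → blue
9 → white
4 → yellow
Multiplier 10^5 → green.
±2% tolerance → red.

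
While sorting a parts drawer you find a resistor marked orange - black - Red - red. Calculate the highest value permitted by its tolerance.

3060 Ω

Orange → 3 (first significant figure)
Black → 0 (second significant figure)
Red → ×10^2 multiplier
Red → ±2% tolerance
30 × 100 = 3000 Ω
Highest = 3000 × (1 + 2/100) = 3060 Ω.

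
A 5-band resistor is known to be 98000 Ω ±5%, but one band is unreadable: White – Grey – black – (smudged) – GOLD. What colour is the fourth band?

98000 Ω = 980 × 10^2.
The fourth band is the multiplier, 10^2, which is red.

red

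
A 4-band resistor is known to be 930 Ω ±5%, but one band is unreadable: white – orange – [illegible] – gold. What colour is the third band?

brown

930 Ω = 93 × 10^1.
The third band is the multiplier, 10^1, which is brown.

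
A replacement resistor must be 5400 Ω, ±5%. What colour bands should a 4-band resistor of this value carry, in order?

5400 Ω = 54 × 10^2.
5 → green
4 → yellow
Multiplier 10^2 → red.
±5% tolerance → gold.

green, yellow, red, gold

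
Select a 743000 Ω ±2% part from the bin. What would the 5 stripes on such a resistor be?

743000 Ω = 743 × 10^3.
7 → violet
4 → yellow
3 → orange
Multiplier 10^3 → orange.
±2% tolerance → red.

violet, yellow, orange, orange, red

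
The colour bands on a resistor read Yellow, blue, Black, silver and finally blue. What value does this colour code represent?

Yellow → 4 (first significant figure)
Blue → 6 (second significant figure)
Black → 0 (third significant figure)
Silver → ×0.01 multiplier
460 × 0.01 = 4.6 Ω

4.6 Ω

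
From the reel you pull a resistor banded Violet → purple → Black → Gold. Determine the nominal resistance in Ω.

Violet → 7 (first significant figure)
Violet → 7 (second significant figure)
Black → ×1 multiplier
77 × 1 = 77 Ω

77 Ω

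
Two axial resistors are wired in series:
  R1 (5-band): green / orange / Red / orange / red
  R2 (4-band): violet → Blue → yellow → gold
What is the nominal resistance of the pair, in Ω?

1292000 Ω

R1: green, orange, red → 532; orange ×10^3 → 532000 Ω.
R2: violet, blue → 76; yellow ×10^4 → 760000 Ω.
Series: 532000 + 760000 = 1292000 Ω.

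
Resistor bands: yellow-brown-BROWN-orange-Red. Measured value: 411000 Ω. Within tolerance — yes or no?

yes

Yellow → 4 (first significant figure)
Brown → 1 (second significant figure)
Brown → 1 (third significant figure)
Orange → ×10^3 multiplier
Red → ±2% tolerance
411 × 1000 = 411000 Ω
Allowed range: 402780 Ω to 419220 Ω.
411000 Ω lies inside that range.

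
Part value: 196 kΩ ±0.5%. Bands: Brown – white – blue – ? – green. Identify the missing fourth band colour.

196000 Ω = 196 × 10^3.
The fourth band is the multiplier, 10^3, which is orange.

orange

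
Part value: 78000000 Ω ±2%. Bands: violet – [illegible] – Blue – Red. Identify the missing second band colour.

78000000 Ω = 78 × 10^6.
The second band gives digit 8 of the significand, and 8 is grey.

grey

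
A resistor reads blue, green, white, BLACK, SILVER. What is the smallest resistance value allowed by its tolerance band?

593.1 Ω

Blue → 6 (first significant figure)
Green → 5 (second significant figure)
White → 9 (third significant figure)
Black → ×1 multiplier
Silver → ±10% tolerance
659 × 1 = 659 Ω
Smallest = 659 × (1 − 10/100) = 593.1 Ω.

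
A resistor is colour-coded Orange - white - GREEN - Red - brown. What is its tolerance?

The last band, brown, is the tolerance band.
Brown corresponds to ±1%.

±1%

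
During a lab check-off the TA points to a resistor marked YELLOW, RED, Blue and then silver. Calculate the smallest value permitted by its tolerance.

Yellow → 4 (first significant figure)
Red → 2 (second significant figure)
Blue → ×10^6 multiplier
Silver → ±10% tolerance
42 × 1000000 = 42000000 Ω
Smallest = 42000000 × (1 − 10/100) = 37800000 Ω.

37800000 Ω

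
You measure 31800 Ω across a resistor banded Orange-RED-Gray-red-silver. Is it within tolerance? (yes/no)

yes

Orange → 3 (first significant figure)
Red → 2 (second significant figure)
Grey → 8 (third significant figure)
Red → ×10^2 multiplier
Silver → ±10% tolerance
328 × 100 = 32800 Ω
Allowed range: 29520 Ω to 36080 Ω.
31800 Ω lies inside that range.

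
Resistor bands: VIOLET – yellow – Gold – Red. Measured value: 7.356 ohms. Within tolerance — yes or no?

yes

Violet → 7 (first significant figure)
Yellow → 4 (second significant figure)
Gold → ×0.1 multiplier
Red → ±2% tolerance
74 × 0.1 = 7.4 Ω
Allowed range: 7.252 Ω to 7.548 Ω.
7.356 ohms lies inside that range.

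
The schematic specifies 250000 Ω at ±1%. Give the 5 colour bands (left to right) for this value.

red, green, black, orange, brown

250000 Ω = 250 × 10^3.
2 → red
5 → green
0 → black
Multiplier 10^3 → orange.
±1% tolerance → brown.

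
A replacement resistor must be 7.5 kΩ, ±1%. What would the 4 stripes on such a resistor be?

violet, green, red, brown

7500 Ω = 75 × 10^2.
7 → violet
5 → green
Multiplier 10^2 → red.
±1% tolerance → brown.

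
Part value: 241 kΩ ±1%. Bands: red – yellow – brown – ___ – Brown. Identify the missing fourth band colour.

orange

241000 Ω = 241 × 10^3.
The fourth band is the multiplier, 10^3, which is orange.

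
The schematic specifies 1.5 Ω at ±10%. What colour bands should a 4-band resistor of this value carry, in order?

brown, green, gold, silver

1.5 Ω = 15 × 10^-1.
1 → brown
5 → green
Multiplier 10^-1 → gold.
±10% tolerance → silver.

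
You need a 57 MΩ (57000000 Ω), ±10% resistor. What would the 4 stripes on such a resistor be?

green, violet, blue, silver

57000000 Ω = 57 × 10^6.
5 → green
7 → violet
Multiplier 10^6 → blue.
±10% tolerance → silver.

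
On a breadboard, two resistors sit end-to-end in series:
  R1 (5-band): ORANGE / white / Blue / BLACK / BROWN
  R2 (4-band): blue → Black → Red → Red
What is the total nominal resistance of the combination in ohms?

6396 Ω

R1: orange, white, blue → 396; black ×1 → 396 Ω.
R2: blue, black → 60; red ×10^2 → 6000 Ω.
Series: 396 + 6000 = 6396 Ω.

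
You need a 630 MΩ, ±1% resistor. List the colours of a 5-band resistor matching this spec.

blue, orange, black, blue, brown

630000000 Ω = 630 × 10^6.
6 → blue
3 → orange
0 → black
Multiplier 10^6 → blue.
±1% tolerance → brown.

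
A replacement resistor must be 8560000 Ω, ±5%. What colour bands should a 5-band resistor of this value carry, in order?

grey, green, blue, yellow, gold

8560000 Ω = 856 × 10^4.
8 → grey
5 → green
6 → blue
Multiplier 10^4 → yellow.
±5% tolerance → gold.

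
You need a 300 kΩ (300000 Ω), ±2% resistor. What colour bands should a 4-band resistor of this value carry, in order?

orange, black, yellow, red

300000 Ω = 30 × 10^4.
3 → orange
0 → black
Multiplier 10^4 → yellow.
±2% tolerance → red.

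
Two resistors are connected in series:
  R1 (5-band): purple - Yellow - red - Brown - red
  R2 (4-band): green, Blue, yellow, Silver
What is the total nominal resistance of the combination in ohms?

R1: violet, yellow, red → 742; brown ×10 → 7420 Ω.
R2: green, blue → 56; yellow ×10^4 → 560000 Ω.
Series: 7420 + 560000 = 567420 Ω.

567420 Ω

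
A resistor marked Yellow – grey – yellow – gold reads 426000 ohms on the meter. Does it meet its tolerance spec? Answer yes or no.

Yellow → 4 (first significant figure)
Grey → 8 (second significant figure)
Yellow → ×10^4 multiplier
Gold → ±5% tolerance
48 × 10000 = 480000 Ω
Allowed range: 456000 Ω to 504000 Ω.
426000 ohms lies outside that range.

no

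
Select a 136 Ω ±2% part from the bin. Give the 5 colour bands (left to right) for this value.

brown, orange, blue, black, red

136 Ω = 136 × 10^0.
1 → brown
3 → orange
6 → blue
Multiplier 10^0 → black.
±2% tolerance → red.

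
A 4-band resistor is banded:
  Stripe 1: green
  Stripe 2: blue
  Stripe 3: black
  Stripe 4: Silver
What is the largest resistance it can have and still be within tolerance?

Green → 5 (first significant figure)
Blue → 6 (second significant figure)
Black → ×1 multiplier
Silver → ±10% tolerance
56 × 1 = 56 Ω
Largest = 56 × (1 + 10/100) = 61.6 Ω.

61.6 Ω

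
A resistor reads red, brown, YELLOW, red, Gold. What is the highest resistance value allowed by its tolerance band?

Red → 2 (first significant figure)
Brown → 1 (second significant figure)
Yellow → 4 (third significant figure)
Red → ×10^2 multiplier
Gold → ±5% tolerance
214 × 100 = 21400 Ω
Highest = 21400 × (1 + 5/100) = 22470 Ω.

22470 Ω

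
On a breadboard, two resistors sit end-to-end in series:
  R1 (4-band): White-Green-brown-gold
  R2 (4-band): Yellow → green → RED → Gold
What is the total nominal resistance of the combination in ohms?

R1: white, green → 95; brown ×10 → 950 Ω.
R2: yellow, green → 45; red ×10^2 → 4500 Ω.
Series: 950 + 4500 = 5450 Ω.

5450 Ω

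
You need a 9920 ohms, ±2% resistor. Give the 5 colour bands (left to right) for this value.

9920 Ω = 992 × 10^1.
9 → white
9 → white
2 → red
Multiplier 10^1 → brown.
±2% tolerance → red.

white, white, red, brown, red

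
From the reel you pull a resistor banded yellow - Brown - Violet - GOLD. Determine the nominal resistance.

Yellow → 4 (first significant figure)
Brown → 1 (second significant figure)
Violet → ×10^7 multiplier
41 × 10000000 = 410000000 Ω

410000000 Ω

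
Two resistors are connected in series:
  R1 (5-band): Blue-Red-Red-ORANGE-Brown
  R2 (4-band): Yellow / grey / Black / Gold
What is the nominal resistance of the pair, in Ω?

622048 Ω

R1: blue, red, red → 622; orange ×10^3 → 622000 Ω.
R2: yellow, grey → 48; black ×1 → 48 Ω.
Series: 622000 + 48 = 622048 Ω.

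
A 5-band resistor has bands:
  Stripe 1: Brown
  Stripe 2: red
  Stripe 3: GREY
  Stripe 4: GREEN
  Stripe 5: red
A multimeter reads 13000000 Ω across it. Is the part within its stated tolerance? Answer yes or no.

Brown → 1 (first significant figure)
Red → 2 (second significant figure)
Grey → 8 (third significant figure)
Green → ×10^5 multiplier
Red → ±2% tolerance
128 × 100000 = 12800000 Ω
Allowed range: 12544000 Ω to 13056000 Ω.
13000000 Ω lies inside that range.

yes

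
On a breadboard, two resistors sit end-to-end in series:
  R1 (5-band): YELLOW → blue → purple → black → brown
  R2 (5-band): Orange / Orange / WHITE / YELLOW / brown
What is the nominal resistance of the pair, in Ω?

3390467 Ω

R1: yellow, blue, violet → 467; black ×1 → 467 Ω.
R2: orange, orange, white → 339; yellow ×10^4 → 3390000 Ω.
Series: 467 + 3390000 = 3390467 Ω.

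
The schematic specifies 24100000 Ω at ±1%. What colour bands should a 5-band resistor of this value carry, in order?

red, yellow, brown, green, brown

24100000 Ω = 241 × 10^5.
2 → red
4 → yellow
1 → brown
Multiplier 10^5 → green.
±1% tolerance → brown.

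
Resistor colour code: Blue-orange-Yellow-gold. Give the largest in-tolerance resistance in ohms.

661500 Ω

Blue → 6 (first significant figure)
Orange → 3 (second significant figure)
Yellow → ×10^4 multiplier
Gold → ±5% tolerance
63 × 10000 = 630000 Ω
Largest = 630000 × (1 + 5/100) = 661500 Ω.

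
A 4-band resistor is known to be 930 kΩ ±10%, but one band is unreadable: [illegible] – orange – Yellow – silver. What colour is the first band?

white

930000 Ω = 93 × 10^4.
The first band gives digit 9 of the significand, and 9 is white.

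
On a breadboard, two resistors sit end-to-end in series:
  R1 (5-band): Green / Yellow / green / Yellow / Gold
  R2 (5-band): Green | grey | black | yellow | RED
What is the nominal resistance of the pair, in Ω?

R1: green, yellow, green → 545; yellow ×10^4 → 5450000 Ω.
R2: green, grey, black → 580; yellow ×10^4 → 5800000 Ω.
Series: 5450000 + 5800000 = 11250000 Ω.

11250000 Ω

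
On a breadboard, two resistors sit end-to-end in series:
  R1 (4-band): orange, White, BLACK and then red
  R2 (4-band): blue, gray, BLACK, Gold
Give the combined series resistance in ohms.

107 Ω

R1: orange, white → 39; black ×1 → 39 Ω.
R2: blue, grey → 68; black ×1 → 68 Ω.
Series: 39 + 68 = 107 Ω.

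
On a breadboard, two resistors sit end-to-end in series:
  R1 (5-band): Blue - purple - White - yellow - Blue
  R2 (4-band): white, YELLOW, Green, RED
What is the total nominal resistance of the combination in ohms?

R1: blue, violet, white → 679; yellow ×10^4 → 6790000 Ω.
R2: white, yellow → 94; green ×10^5 → 9400000 Ω.
Series: 6790000 + 9400000 = 16190000 Ω.

16190000 Ω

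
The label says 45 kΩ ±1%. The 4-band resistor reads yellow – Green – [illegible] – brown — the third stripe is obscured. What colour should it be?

45000 Ω = 45 × 10^3.
The third band is the multiplier, 10^3, which is orange.

orange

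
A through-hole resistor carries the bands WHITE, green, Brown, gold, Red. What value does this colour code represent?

White → 9 (first significant figure)
Green → 5 (second significant figure)
Brown → 1 (third significant figure)
Gold → ×0.1 multiplier
951 × 0.1 = 95.1 Ω

95.1 Ω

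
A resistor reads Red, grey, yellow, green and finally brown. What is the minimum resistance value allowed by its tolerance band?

28116000 Ω

Red → 2 (first significant figure)
Grey → 8 (second significant figure)
Yellow → 4 (third significant figure)
Green → ×10^5 multiplier
Brown → ±1% tolerance
284 × 100000 = 28400000 Ω
Minimum = 28400000 × (1 − 1/100) = 28116000 Ω.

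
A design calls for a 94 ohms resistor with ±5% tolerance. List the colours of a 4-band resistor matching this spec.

94 Ω = 94 × 10^0.
9 → white
4 → yellow
Multiplier 10^0 → black.
±5% tolerance → gold.

white, yellow, black, gold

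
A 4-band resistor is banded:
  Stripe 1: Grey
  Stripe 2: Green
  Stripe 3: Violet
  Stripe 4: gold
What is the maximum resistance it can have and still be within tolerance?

892500000 Ω

Grey → 8 (first significant figure)
Green → 5 (second significant figure)
Violet → ×10^7 multiplier
Gold → ±5% tolerance
85 × 10000000 = 850000000 Ω
Maximum = 850000000 × (1 + 5/100) = 892500000 Ω.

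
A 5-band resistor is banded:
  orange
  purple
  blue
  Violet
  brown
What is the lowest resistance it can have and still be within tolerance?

3722400000 Ω

Orange → 3 (first significant figure)
Violet → 7 (second significant figure)
Blue → 6 (third significant figure)
Violet → ×10^7 multiplier
Brown → ±1% tolerance
376 × 10000000 = 3760000000 Ω
Lowest = 3760000000 × (1 − 1/100) = 3722400000 Ω.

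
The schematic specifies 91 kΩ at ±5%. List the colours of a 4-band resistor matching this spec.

white, brown, orange, gold

91000 Ω = 91 × 10^3.
9 → white
1 → brown
Multiplier 10^3 → orange.
±5% tolerance → gold.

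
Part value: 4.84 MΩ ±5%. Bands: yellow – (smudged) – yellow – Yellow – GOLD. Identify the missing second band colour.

4840000 Ω = 484 × 10^4.
The second band gives digit 8 of the significand, and 8 is grey.

grey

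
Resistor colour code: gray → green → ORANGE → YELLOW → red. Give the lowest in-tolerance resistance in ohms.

8359400 Ω

Grey → 8 (first significant figure)
Green → 5 (second significant figure)
Orange → 3 (third significant figure)
Yellow → ×10^4 multiplier
Red → ±2% tolerance
853 × 10000 = 8530000 Ω
Lowest = 8530000 × (1 − 2/100) = 8359400 Ω.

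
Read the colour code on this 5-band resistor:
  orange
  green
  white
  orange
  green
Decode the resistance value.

Orange → 3 (first significant figure)
Green → 5 (second significant figure)
White → 9 (third significant figure)
Orange → ×10^3 multiplier
359 × 1000 = 359000 Ω

359000 Ω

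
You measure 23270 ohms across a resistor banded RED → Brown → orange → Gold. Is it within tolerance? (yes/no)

no

Red → 2 (first significant figure)
Brown → 1 (second significant figure)
Orange → ×10^3 multiplier
Gold → ±5% tolerance
21 × 1000 = 21000 Ω
Allowed range: 19950 Ω to 22050 Ω.
23270 ohms lies outside that range.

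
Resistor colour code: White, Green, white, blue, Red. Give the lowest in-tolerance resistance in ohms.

White → 9 (first significant figure)
Green → 5 (second significant figure)
White → 9 (third significant figure)
Blue → ×10^6 multiplier
Red → ±2% tolerance
959 × 1000000 = 959000000 Ω
Lowest = 959000000 × (1 − 2/100) = 939820000 Ω.

939820000 Ω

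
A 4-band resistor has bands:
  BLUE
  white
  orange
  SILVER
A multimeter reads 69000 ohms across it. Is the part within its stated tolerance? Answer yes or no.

yes

Blue → 6 (first significant figure)
White → 9 (second significant figure)
Orange → ×10^3 multiplier
Silver → ±10% tolerance
69 × 1000 = 69000 Ω
Allowed range: 62100 Ω to 75900 Ω.
69000 ohms lies inside that range.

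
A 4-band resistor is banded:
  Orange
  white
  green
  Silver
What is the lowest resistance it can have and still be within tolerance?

3510000 Ω

Orange → 3 (first significant figure)
White → 9 (second significant figure)
Green → ×10^5 multiplier
Silver → ±10% tolerance
39 × 100000 = 3900000 Ω
Lowest = 3900000 × (1 − 10/100) = 3510000 Ω.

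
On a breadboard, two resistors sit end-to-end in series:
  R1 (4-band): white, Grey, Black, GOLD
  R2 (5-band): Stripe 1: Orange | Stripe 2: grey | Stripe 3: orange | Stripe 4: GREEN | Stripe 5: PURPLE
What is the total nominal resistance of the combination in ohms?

38300098 Ω

R1: white, grey → 98; black ×1 → 98 Ω.
R2: orange, grey, orange → 383; green ×10^5 → 38300000 Ω.
Series: 98 + 38300000 = 38300098 Ω.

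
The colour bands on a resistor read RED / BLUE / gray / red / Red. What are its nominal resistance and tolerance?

26800 Ω ±2%

Red → 2 (first significant figure)
Blue → 6 (second significant figure)
Grey → 8 (third significant figure)
Red → ×10^2 multiplier
Red → ±2% tolerance
268 × 100 = 26800 Ω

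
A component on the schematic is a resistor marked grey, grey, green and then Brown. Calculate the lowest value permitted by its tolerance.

8712000 Ω

Grey → 8 (first significant figure)
Grey → 8 (second significant figure)
Green → ×10^5 multiplier
Brown → ±1% tolerance
88 × 100000 = 8800000 Ω
Lowest = 8800000 × (1 − 1/100) = 8712000 Ω.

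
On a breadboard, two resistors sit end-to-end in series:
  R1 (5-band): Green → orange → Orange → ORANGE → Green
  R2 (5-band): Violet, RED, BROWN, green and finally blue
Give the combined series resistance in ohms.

R1: green, orange, orange → 533; orange ×10^3 → 533000 Ω.
R2: violet, red, brown → 721; green ×10^5 → 72100000 Ω.
Series: 533000 + 72100000 = 72633000 Ω.

72633000 Ω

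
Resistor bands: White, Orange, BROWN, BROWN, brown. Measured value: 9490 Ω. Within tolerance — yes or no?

no

White → 9 (first significant figure)
Orange → 3 (second significant figure)
Brown → 1 (third significant figure)
Brown → ×10 multiplier
Brown → ±1% tolerance
931 × 10 = 9310 Ω
Allowed range: 9216.9 Ω to 9403.1 Ω.
9490 Ω lies outside that range.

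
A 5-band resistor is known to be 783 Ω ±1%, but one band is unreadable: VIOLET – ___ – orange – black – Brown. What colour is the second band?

783 Ω = 783 × 10^0.
The second band gives digit 8 of the significand, and 8 is grey.

grey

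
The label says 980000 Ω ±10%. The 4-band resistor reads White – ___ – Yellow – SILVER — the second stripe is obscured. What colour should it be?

980000 Ω = 98 × 10^4.
The second band gives digit 8 of the significand, and 8 is grey.

grey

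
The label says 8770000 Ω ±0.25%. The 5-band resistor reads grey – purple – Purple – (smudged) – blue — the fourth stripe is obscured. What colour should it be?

yellow

8770000 Ω = 877 × 10^4.
The fourth band is the multiplier, 10^4, which is yellow.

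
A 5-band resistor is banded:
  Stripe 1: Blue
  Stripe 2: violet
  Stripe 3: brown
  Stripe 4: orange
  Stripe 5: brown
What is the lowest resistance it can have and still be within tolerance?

Blue → 6 (first significant figure)
Violet → 7 (second significant figure)
Brown → 1 (third significant figure)
Orange → ×10^3 multiplier
Brown → ±1% tolerance
671 × 1000 = 671000 Ω
Lowest = 671000 × (1 − 1/100) = 664290 Ω.

664290 Ω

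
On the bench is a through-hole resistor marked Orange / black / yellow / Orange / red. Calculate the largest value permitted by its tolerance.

310080 Ω

Orange → 3 (first significant figure)
Black → 0 (second significant figure)
Yellow → 4 (third significant figure)
Orange → ×10^3 multiplier
Red → ±2% tolerance
304 × 1000 = 304000 Ω
Largest = 304000 × (1 + 2/100) = 310080 Ω.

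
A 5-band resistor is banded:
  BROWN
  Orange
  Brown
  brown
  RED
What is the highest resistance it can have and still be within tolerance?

1336.2 Ω

Brown → 1 (first significant figure)
Orange → 3 (second significant figure)
Brown → 1 (third significant figure)
Brown → ×10 multiplier
Red → ±2% tolerance
131 × 10 = 1310 Ω
Highest = 1310 × (1 + 2/100) = 1336.2 Ω.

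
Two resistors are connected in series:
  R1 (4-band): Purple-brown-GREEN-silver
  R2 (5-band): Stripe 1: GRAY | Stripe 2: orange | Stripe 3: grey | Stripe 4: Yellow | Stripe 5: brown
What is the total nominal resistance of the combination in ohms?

15480000 Ω

R1: violet, brown → 71; green ×10^5 → 7100000 Ω.
R2: grey, orange, grey → 838; yellow ×10^4 → 8380000 Ω.
Series: 7100000 + 8380000 = 15480000 Ω.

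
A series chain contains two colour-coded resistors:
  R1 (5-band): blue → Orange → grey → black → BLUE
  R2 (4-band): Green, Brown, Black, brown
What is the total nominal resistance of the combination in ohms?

R1: blue, orange, grey → 638; black ×1 → 638 Ω.
R2: green, brown → 51; black ×1 → 51 Ω.
Series: 638 + 51 = 689 Ω.

689 Ω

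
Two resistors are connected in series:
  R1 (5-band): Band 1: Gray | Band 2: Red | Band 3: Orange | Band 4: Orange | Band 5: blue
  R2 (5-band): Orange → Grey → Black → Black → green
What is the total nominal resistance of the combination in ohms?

R1: grey, red, orange → 823; orange ×10^3 → 823000 Ω.
R2: orange, grey, black → 380; black ×1 → 380 Ω.
Series: 823000 + 380 = 823380 Ω.

823380 Ω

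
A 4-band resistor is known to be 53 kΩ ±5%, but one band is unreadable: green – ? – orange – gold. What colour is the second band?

orange

53000 Ω = 53 × 10^3.
The second band gives digit 3 of the significand, and 3 is orange.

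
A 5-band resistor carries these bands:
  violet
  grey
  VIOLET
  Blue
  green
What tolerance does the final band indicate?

±0.5%

The last band, green, is the tolerance band.
Green corresponds to ±0.5%.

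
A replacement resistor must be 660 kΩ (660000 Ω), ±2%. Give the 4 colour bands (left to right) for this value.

660000 Ω = 66 × 10^4.
6 → blue
6 → blue
Multiplier 10^4 → yellow.
±2% tolerance → red.

blue, blue, yellow, red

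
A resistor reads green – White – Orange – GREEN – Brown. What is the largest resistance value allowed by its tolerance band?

Green → 5 (first significant figure)
White → 9 (second significant figure)
Orange → 3 (third significant figure)
Green → ×10^5 multiplier
Brown → ±1% tolerance
593 × 100000 = 59300000 Ω
Largest = 59300000 × (1 + 1/100) = 59893000 Ω.

59893000 Ω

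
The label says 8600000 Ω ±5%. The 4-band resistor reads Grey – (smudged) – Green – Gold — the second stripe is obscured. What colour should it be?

8600000 Ω = 86 × 10^5.
The second band gives digit 6 of the significand, and 6 is blue.

blue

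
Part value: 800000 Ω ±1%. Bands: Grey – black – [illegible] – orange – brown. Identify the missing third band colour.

800000 Ω = 800 × 10^3.
The third band gives digit 0 of the significand, and 0 is black.

black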